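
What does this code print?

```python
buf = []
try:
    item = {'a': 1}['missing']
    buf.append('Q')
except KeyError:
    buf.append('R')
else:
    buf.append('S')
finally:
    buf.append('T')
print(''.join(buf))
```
RT

Exception: except runs, else skipped, finally runs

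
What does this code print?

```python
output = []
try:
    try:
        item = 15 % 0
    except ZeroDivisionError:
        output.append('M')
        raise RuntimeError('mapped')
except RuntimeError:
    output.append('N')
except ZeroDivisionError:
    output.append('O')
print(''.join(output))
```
MN

New RuntimeError raised, caught by outer RuntimeError handler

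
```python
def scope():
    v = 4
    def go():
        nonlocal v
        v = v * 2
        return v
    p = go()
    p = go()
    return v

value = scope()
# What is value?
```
16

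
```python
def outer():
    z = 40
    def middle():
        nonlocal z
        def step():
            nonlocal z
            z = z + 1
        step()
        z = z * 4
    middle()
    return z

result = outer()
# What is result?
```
164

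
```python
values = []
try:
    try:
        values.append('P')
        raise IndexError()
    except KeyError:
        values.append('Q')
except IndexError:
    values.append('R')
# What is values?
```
['P', 'R']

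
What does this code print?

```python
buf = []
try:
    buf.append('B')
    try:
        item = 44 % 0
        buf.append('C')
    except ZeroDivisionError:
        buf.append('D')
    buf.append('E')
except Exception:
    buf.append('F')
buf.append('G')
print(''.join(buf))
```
BDEG

Inner exception caught by inner handler, outer continues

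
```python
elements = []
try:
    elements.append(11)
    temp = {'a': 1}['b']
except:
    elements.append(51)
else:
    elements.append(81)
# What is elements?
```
[11, 51]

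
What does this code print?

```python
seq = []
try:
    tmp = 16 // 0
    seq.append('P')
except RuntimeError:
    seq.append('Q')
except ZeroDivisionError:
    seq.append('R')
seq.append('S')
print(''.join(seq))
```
RS

ZeroDivisionError is caught by its specific handler, not RuntimeError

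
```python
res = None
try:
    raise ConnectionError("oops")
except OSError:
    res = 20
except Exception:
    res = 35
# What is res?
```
20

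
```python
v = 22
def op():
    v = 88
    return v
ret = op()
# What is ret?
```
88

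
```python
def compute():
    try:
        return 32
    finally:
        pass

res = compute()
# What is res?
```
32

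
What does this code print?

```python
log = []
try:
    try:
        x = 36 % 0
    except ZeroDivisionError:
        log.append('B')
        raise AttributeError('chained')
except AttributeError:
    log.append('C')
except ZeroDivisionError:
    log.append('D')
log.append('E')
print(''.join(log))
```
BCE

AttributeError raised and caught, original ZeroDivisionError not re-raised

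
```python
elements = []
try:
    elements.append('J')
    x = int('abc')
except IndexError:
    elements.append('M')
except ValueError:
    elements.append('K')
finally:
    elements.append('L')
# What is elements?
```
['J', 'K', 'L']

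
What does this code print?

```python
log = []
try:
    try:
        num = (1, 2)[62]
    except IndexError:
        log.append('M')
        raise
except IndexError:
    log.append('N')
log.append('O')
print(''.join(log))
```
MNO

raise without argument re-raises current exception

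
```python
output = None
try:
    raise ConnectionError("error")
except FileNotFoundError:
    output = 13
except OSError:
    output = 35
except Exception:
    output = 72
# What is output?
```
35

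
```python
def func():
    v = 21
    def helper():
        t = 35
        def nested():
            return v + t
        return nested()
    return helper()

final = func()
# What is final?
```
56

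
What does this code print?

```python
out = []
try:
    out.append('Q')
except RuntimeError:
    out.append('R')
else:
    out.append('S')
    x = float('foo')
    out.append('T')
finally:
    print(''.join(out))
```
QS

Try succeeds, else appends 'S', ValueError in else is uncaught, finally prints before exception propagates ('T' never appended)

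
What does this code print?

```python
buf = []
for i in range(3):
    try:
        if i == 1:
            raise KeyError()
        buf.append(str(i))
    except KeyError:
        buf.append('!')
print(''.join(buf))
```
0!2

Exception on i=1 caught, loop continues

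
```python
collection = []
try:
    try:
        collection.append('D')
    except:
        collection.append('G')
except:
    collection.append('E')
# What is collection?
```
['D']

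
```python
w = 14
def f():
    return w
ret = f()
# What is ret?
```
14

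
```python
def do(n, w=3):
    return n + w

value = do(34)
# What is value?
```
37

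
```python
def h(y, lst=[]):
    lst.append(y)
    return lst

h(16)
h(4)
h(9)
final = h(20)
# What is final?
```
[16, 4, 9, 20]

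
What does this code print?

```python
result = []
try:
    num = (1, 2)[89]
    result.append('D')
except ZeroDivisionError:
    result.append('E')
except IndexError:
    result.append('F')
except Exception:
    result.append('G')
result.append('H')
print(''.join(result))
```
FH

IndexError matches before generic Exception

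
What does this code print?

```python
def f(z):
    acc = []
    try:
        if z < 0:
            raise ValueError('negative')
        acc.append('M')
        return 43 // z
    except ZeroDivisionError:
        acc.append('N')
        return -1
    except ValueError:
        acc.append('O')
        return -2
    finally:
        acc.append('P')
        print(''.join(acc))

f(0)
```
MNP

z=0 causes ZeroDivisionError, caught, finally prints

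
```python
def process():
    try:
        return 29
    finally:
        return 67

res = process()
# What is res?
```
67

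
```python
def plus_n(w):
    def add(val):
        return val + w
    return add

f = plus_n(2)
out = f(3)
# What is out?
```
5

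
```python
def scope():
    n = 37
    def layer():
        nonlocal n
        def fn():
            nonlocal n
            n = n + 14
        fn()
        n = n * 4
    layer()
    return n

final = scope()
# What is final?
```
204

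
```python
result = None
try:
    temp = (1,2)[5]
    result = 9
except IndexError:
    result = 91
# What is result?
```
91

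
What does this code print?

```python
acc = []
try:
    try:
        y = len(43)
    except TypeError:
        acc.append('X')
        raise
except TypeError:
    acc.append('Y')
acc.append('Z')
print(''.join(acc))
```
XYZ

raise without argument re-raises current exception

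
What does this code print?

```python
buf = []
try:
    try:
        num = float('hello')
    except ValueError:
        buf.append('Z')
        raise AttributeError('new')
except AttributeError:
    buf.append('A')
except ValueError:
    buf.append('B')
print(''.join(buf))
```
ZA

New AttributeError raised, caught by outer AttributeError handler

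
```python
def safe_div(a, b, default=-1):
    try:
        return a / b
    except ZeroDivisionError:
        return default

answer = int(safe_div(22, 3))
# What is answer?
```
7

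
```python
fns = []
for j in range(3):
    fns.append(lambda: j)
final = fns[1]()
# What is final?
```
2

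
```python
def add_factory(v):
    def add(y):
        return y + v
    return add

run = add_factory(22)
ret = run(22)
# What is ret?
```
44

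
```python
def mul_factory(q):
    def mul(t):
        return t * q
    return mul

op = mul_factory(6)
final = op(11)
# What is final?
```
66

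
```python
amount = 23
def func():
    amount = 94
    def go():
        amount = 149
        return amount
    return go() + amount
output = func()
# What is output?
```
243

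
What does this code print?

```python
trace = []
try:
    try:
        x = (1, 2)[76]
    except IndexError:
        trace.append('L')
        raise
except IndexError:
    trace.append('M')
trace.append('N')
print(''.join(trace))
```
LMN

raise without argument re-raises current exception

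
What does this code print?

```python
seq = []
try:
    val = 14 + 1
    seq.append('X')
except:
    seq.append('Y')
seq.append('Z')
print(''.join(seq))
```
XZ

No exception, try block completes normally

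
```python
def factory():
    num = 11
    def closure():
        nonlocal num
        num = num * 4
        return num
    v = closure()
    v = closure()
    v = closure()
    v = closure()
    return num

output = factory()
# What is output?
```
2816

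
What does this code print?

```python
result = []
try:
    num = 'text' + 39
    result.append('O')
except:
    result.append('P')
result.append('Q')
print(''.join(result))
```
PQ

Exception raised in try, caught by bare except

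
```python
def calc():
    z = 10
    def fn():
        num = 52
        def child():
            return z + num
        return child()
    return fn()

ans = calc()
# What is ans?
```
62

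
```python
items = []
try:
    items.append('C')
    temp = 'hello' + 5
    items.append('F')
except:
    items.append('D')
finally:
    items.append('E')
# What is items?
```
['C', 'D', 'E']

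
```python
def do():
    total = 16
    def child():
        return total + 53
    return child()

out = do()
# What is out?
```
69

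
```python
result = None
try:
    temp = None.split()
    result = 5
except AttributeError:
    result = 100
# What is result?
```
100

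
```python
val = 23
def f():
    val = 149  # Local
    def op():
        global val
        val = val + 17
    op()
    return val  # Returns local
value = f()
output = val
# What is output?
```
40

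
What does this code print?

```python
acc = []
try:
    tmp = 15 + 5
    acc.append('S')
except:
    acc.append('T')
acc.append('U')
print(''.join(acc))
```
SU

No exception, try block completes normally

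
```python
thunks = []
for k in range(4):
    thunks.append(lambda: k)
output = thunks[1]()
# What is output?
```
3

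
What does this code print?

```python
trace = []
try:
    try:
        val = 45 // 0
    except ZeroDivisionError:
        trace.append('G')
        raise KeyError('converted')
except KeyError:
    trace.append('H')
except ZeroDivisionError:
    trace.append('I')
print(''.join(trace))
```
GH

New KeyError raised, caught by outer KeyError handler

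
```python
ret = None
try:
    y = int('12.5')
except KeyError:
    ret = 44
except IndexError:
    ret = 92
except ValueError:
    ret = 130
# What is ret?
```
130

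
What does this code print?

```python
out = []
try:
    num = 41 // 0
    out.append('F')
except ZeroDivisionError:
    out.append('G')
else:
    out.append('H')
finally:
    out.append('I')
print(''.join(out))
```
GI

Exception: except runs, else skipped, finally runs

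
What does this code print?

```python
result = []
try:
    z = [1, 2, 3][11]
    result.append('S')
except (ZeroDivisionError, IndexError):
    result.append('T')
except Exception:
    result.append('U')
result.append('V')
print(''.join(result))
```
TV

IndexError matches tuple containing it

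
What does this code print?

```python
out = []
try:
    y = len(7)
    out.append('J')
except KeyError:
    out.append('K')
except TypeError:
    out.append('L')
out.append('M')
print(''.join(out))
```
LM

TypeError is caught by its specific handler, not KeyError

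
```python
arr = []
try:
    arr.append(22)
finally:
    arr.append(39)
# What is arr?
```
[22, 39]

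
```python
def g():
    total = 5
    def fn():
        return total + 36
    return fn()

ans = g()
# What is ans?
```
41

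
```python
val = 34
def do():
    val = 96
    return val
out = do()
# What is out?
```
96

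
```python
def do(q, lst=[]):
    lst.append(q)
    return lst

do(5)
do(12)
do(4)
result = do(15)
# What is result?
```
[5, 12, 4, 15]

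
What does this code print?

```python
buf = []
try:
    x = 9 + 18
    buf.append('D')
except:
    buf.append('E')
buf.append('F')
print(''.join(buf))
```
DF

No exception, try block completes normally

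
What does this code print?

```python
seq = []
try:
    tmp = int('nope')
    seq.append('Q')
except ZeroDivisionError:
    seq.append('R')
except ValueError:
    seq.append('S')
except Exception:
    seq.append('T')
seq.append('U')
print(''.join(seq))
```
SU

ValueError matches before generic Exception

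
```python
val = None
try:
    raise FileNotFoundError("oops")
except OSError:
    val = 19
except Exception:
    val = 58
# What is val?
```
19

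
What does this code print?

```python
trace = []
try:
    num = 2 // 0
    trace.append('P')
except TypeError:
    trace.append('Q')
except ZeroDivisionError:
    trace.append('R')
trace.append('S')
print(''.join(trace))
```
RS

ZeroDivisionError is caught by its specific handler, not TypeError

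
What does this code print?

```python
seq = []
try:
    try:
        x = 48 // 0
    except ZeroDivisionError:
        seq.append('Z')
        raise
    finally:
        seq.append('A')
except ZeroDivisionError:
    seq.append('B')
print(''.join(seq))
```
ZAB

finally runs before re-raised exception propagates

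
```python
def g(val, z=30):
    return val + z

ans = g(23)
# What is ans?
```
53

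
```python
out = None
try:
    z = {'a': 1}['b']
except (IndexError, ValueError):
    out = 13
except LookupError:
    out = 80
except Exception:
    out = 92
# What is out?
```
80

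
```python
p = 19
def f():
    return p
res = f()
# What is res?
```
19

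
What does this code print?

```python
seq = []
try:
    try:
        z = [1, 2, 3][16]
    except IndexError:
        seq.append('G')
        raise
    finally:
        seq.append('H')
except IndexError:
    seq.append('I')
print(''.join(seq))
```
GHI

finally runs before re-raised exception propagates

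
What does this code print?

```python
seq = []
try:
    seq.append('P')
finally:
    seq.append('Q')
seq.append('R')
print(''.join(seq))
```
PQR

try/finally without except, no exception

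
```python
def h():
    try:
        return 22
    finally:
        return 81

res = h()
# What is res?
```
81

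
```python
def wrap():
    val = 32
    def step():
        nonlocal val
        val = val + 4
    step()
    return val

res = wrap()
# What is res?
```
36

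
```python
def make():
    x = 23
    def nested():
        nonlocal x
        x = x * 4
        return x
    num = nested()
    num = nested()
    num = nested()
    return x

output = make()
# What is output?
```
1472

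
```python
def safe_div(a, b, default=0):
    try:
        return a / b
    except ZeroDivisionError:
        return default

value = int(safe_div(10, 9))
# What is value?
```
1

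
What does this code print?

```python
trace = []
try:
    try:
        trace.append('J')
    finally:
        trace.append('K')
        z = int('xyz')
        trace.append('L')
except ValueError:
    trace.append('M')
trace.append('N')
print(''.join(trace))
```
JKMN

Exception in inner finally caught by outer except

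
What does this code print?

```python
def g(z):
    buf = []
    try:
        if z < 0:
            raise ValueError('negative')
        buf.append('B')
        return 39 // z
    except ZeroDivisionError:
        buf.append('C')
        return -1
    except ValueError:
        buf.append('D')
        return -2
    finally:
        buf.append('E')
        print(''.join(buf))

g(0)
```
BCE

z=0 causes ZeroDivisionError, caught, finally prints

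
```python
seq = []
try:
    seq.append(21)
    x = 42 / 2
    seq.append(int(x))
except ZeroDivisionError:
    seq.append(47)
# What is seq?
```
[21, 21]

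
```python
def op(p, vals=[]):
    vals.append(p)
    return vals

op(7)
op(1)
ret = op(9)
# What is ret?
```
[7, 1, 9]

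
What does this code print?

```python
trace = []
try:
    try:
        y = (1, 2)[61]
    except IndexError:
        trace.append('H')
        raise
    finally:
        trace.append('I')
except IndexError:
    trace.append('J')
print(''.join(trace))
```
HIJ

finally runs before re-raised exception propagates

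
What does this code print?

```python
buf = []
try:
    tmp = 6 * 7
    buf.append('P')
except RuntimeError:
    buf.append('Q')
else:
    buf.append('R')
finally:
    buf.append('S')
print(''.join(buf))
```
PRS

else runs before finally when no exception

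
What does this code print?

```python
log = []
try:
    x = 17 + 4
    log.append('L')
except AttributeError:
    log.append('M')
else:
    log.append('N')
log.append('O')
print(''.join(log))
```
LNO

else block runs when no exception occurs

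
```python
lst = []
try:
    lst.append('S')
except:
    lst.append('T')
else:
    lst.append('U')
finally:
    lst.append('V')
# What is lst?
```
['S', 'U', 'V']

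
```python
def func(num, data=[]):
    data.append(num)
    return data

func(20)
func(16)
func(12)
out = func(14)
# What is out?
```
[20, 16, 12, 14]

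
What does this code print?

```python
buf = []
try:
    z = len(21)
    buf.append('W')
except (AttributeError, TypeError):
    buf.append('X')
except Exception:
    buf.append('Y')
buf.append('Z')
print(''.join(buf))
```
XZ

TypeError matches tuple containing it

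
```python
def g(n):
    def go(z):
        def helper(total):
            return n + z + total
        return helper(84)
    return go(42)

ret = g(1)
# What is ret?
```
127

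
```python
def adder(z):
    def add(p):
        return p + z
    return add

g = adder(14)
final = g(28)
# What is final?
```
42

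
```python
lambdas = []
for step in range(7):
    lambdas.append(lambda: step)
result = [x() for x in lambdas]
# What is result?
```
[6, 6, 6, 6, 6, 6, 6]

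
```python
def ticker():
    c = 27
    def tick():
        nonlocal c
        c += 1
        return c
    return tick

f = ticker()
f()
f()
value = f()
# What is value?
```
30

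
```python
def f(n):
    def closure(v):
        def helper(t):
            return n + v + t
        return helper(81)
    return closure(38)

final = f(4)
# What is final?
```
123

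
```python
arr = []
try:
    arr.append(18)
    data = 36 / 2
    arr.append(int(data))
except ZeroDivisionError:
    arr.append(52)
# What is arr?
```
[18, 18]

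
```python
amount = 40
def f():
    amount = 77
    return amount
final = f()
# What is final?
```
77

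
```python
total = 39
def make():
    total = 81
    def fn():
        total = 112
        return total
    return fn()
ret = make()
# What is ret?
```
112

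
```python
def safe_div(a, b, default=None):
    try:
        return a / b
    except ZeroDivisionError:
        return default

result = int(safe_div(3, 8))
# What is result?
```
0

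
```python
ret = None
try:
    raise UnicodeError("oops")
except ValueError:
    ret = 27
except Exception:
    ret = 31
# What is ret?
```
27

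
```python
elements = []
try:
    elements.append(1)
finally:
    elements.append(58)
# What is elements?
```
[1, 58]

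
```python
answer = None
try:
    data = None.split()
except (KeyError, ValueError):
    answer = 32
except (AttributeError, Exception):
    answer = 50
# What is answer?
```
50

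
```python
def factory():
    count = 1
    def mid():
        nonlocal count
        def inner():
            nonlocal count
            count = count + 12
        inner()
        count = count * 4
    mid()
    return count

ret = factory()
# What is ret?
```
52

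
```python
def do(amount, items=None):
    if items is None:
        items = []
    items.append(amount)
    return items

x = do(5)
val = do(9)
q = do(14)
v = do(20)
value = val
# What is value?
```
[9]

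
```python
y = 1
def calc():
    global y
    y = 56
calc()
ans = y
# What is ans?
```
56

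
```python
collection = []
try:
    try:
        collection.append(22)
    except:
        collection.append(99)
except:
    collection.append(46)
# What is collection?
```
[22]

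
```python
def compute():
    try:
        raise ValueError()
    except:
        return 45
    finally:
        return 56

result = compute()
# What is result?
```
56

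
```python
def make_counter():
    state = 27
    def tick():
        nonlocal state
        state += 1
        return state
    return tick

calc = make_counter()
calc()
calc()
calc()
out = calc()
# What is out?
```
31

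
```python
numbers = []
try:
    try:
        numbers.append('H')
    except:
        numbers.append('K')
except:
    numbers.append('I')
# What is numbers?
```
['H']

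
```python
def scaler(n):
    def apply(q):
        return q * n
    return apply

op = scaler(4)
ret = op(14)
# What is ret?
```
56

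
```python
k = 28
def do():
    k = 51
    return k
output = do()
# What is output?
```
51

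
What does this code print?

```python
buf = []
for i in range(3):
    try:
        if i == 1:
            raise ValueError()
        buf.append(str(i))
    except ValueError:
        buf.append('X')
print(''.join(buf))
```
0X2

Exception on i=1 caught, loop continues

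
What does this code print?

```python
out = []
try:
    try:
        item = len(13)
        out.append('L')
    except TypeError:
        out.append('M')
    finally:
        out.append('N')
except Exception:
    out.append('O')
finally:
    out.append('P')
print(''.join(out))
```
MNP

Both finally blocks run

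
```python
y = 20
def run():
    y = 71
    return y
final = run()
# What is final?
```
71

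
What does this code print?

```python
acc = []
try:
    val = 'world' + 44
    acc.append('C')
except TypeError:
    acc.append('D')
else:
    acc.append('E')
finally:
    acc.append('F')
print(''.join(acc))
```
DF

Exception: except runs, else skipped, finally runs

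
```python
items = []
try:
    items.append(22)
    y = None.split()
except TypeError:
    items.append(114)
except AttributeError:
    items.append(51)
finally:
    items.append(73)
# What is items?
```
[22, 51, 73]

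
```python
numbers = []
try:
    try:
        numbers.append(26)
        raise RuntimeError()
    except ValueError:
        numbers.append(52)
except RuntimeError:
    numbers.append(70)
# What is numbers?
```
[26, 70]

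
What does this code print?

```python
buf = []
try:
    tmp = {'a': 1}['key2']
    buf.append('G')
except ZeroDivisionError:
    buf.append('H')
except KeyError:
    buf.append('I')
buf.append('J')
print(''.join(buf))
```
IJ

KeyError is caught by its specific handler, not ZeroDivisionError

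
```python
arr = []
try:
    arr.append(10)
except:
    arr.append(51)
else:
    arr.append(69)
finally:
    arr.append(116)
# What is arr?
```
[10, 69, 116]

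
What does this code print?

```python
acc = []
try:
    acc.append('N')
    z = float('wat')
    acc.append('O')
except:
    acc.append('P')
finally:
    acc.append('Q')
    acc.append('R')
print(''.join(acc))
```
NPQR

Code before exception runs, then except, then all of finally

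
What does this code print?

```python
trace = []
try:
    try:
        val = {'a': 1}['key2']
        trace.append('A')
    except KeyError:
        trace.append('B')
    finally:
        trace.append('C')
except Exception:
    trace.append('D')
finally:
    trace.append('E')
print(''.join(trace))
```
BCE

Both finally blocks run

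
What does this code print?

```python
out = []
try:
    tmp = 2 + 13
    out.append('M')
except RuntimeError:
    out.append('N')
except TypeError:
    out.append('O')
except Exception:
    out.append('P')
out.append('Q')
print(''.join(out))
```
MQ

No exception, try block completes normally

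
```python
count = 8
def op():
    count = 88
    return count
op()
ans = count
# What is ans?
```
8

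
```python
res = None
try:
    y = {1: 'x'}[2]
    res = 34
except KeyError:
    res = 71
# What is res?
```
71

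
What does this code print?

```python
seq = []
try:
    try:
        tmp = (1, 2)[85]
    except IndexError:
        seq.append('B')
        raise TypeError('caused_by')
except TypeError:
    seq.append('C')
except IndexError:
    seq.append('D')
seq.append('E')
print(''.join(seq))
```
BCE

TypeError raised and caught, original IndexError not re-raised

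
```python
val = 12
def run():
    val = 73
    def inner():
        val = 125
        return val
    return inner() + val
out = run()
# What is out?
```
198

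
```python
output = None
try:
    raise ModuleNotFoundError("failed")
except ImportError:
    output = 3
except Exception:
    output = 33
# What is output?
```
3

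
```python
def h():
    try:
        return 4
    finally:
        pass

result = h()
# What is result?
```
4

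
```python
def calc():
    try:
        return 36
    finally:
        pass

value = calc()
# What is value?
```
36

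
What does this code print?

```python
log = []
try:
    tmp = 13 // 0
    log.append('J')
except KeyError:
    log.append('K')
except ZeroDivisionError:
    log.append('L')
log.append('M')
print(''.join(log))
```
LM

ZeroDivisionError is caught by its specific handler, not KeyError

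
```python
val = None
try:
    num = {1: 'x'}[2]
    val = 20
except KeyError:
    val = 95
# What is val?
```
95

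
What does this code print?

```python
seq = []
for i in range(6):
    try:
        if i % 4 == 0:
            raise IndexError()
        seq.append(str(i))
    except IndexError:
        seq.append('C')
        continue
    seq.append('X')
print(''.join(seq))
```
C1X2X3XC5X

continue in except skips rest of loop body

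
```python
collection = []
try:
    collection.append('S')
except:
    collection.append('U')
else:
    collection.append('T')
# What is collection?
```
['S', 'T']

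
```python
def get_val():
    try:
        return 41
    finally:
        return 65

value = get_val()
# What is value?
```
65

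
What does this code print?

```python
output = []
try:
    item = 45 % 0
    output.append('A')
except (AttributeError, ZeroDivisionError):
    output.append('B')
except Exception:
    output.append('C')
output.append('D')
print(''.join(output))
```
BD

ZeroDivisionError matches tuple containing it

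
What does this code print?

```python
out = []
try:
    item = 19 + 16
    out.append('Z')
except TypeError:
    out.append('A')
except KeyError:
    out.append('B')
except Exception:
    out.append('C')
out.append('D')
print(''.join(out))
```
ZD

No exception, try block completes normally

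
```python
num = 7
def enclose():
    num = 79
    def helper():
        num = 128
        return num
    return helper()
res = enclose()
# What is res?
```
128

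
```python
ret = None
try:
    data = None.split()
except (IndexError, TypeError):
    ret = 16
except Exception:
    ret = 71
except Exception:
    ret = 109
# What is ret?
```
71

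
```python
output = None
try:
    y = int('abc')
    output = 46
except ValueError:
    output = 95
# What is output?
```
95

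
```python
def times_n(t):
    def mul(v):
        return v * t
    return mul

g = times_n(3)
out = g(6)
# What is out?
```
18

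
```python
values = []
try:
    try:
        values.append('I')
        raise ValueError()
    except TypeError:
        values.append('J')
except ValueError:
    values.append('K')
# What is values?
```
['I', 'K']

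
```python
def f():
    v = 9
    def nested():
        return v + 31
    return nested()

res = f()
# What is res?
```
40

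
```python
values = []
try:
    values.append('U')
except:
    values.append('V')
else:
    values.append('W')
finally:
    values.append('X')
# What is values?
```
['U', 'W', 'X']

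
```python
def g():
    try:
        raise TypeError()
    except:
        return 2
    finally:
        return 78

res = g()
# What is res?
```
78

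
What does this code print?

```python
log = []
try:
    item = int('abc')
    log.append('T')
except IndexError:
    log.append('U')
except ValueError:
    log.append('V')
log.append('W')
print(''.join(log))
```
VW

ValueError is caught by its specific handler, not IndexError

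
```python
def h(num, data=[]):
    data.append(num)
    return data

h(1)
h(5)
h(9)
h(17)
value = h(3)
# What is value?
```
[1, 5, 9, 17, 3]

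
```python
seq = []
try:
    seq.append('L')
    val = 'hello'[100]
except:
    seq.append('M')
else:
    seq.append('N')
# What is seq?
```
['L', 'M']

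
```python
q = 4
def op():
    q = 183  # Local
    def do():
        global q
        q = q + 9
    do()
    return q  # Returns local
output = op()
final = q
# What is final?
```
13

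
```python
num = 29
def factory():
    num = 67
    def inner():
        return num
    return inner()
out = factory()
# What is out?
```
67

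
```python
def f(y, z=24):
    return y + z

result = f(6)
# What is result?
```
30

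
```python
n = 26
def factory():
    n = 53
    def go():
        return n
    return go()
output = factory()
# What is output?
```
53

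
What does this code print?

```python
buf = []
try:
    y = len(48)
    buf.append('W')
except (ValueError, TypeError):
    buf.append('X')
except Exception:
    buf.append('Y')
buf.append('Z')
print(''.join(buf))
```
XZ

TypeError matches tuple containing it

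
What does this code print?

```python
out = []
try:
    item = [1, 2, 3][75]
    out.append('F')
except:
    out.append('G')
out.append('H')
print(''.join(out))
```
GH

Exception raised in try, caught by bare except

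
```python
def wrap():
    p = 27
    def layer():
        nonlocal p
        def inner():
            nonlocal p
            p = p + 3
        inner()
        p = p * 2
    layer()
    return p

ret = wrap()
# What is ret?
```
60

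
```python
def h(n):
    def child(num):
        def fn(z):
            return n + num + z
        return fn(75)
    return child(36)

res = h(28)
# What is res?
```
139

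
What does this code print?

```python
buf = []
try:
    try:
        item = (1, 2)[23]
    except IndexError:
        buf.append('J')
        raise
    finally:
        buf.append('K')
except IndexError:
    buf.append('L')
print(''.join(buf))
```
JKL

finally runs before re-raised exception propagates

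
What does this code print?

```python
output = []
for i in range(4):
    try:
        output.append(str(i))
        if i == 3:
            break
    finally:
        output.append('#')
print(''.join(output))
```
0#1#2#3#

finally runs even when breaking out of loop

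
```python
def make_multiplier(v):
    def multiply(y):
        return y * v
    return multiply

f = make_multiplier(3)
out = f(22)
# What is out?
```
66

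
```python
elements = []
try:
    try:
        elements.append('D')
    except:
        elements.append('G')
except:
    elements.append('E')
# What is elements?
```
['D']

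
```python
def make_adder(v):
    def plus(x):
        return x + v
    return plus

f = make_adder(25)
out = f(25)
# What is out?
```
50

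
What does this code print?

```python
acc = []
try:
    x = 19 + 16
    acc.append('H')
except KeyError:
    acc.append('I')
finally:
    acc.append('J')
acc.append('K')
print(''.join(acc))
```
HJK

finally runs after normal execution too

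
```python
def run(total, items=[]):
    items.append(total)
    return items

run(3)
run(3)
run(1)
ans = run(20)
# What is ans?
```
[3, 3, 1, 20]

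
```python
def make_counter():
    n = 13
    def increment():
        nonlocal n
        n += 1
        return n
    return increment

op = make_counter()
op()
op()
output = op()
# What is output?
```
16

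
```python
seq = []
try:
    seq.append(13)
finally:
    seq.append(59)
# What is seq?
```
[13, 59]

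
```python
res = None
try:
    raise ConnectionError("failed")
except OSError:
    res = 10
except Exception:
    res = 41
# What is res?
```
10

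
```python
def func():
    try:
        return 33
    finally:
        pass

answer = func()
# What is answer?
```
33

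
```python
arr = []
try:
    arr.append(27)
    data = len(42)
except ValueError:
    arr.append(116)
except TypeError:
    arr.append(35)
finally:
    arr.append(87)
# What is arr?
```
[27, 35, 87]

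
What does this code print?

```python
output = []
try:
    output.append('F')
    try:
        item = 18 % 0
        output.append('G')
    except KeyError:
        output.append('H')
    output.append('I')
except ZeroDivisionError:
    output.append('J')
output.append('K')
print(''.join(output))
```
FJK

Inner handler doesn't match, propagates to outer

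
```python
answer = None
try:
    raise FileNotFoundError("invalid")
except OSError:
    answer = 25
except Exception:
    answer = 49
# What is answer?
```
25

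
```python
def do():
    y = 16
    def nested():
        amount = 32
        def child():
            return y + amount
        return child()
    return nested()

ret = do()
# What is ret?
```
48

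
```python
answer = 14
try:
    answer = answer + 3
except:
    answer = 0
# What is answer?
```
17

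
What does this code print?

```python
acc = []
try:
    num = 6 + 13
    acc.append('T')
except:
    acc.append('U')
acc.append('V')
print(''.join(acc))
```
TV

No exception, try block completes normally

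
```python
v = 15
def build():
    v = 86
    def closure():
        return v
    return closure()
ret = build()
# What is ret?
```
86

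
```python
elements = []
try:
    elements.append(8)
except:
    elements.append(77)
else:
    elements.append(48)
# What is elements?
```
[8, 48]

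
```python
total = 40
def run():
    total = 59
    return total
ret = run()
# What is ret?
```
59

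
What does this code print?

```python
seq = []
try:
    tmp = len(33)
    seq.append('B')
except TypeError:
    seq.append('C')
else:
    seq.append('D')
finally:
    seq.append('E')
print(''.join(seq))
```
CE

Exception: except runs, else skipped, finally runs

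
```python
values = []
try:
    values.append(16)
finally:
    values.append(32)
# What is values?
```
[16, 32]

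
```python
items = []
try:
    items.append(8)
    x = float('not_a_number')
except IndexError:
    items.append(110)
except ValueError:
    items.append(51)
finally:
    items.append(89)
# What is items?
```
[8, 51, 89]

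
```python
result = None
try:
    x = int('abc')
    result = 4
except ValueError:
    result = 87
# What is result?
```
87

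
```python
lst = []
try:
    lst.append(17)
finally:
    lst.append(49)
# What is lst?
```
[17, 49]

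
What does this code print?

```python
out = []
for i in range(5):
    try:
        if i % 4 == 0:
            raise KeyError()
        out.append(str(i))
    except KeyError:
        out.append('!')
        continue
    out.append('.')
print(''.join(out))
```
!1.2.3.!

continue in except skips rest of loop body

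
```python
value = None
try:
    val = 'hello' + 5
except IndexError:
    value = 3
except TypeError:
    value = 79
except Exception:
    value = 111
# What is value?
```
79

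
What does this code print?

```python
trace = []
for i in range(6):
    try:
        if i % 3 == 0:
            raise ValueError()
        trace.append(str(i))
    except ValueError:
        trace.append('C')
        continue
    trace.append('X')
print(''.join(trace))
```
C1X2XC4X5X

continue in except skips rest of loop body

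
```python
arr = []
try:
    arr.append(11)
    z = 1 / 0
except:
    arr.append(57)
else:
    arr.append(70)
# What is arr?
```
[11, 57]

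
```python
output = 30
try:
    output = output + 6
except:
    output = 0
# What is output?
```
36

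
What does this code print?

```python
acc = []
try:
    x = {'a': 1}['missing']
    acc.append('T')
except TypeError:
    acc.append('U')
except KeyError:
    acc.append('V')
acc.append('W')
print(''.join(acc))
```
VW

KeyError is caught by its specific handler, not TypeError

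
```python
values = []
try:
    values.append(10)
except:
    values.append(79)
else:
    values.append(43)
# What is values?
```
[10, 43]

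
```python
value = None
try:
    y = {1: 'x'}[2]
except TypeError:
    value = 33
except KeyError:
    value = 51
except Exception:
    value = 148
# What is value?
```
51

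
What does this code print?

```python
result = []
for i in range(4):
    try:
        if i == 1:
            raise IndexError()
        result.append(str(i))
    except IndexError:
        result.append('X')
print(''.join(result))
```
0X23

Exception on i=1 caught, loop continues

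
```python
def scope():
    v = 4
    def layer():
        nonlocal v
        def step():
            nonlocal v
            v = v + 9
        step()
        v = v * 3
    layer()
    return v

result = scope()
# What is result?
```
39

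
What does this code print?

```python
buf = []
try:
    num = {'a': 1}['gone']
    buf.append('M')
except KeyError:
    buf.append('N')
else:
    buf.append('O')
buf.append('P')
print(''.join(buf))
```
NP

else block skipped when exception is caught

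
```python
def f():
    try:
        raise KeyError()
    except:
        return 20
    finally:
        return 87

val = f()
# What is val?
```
87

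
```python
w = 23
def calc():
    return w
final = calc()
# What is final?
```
23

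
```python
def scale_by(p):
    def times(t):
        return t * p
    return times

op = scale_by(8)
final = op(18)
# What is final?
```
144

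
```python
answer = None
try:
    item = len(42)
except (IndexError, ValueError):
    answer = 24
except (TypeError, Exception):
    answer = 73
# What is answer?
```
73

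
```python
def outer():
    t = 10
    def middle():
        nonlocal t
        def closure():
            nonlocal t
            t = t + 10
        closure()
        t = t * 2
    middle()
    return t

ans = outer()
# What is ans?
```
40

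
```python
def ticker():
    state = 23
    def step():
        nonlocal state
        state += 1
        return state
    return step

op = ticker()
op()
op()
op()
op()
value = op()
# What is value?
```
28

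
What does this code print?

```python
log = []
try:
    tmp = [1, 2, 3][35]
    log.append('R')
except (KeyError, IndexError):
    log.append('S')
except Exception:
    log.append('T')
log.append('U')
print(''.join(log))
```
SU

IndexError matches tuple containing it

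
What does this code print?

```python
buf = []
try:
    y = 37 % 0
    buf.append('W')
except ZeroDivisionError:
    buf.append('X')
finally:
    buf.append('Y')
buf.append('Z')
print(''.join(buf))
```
XYZ

finally always runs, even after exception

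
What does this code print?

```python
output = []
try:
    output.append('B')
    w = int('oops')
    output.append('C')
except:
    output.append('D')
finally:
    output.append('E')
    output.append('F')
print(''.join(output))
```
BDEF

Code before exception runs, then except, then all of finally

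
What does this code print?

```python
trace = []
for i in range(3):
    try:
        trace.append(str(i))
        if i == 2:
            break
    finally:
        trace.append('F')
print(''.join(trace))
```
0F1F2F

finally runs even when breaking out of loop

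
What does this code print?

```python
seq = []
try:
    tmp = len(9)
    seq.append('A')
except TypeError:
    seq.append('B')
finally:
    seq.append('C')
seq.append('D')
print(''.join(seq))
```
BCD

finally always runs, even after exception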